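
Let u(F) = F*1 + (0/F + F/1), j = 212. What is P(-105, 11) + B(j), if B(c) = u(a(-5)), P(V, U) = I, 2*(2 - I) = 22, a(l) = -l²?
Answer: -59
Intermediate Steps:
I = -9 (I = 2 - ½*22 = 2 - 11 = -9)
P(V, U) = -9
u(F) = 2*F (u(F) = F + (0 + F*1) = F + (0 + F) = F + F = 2*F)
B(c) = -50 (B(c) = 2*(-1*(-5)²) = 2*(-1*25) = 2*(-25) = -50)
P(-105, 11) + B(j) = -9 - 50 = -59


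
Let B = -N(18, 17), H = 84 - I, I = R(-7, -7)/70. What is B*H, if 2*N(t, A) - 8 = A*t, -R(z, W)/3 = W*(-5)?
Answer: -26847/2 ≈ -13424.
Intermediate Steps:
R(z, W) = 15*W (R(z, W) = -3*W*(-5) = -(-15)*W = 15*W)
I = -3/2 (I = (15*(-7))/70 = -105*1/70 = -3/2 ≈ -1.5000)
N(t, A) = 4 + A*t/2 (N(t, A) = 4 + (A*t)/2 = 4 + A*t/2)
H = 171/2 (H = 84 - 1*(-3/2) = 84 + 3/2 = 171/2 ≈ 85.500)
B = -157 (B = -(4 + (½)*17*18) = -(4 + 153) = -1*157 = -157)
B*H = -157*171/2 = -26847/2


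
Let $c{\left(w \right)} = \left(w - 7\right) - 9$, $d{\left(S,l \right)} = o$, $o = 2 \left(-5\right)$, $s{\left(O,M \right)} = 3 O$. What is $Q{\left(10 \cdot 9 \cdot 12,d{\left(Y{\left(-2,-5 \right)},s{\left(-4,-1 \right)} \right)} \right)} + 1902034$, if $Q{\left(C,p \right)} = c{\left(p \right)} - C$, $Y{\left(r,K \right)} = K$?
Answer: $1900928$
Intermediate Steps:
$o = -10$
$d{\left(S,l \right)} = -10$
$c{\left(w \right)} = -16 + w$ ($c{\left(w \right)} = \left(-7 + w\right) - 9 = -16 + w$)
$Q{\left(C,p \right)} = -16 + p - C$ ($Q{\left(C,p \right)} = \left(-16 + p\right) - C = -16 + p - C$)
$Q{\left(10 \cdot 9 \cdot 12,d{\left(Y{\left(-2,-5 \right)},s{\left(-4,-1 \right)} \right)} \right)} + 1902034 = \left(-16 - 10 - 10 \cdot 9 \cdot 12\right) + 1902034 = \left(-16 - 10 - 90 \cdot 12\right) + 1902034 = \left(-16 - 10 - 1080\right) + 1902034 = -1106 + 1902034 = 1900928$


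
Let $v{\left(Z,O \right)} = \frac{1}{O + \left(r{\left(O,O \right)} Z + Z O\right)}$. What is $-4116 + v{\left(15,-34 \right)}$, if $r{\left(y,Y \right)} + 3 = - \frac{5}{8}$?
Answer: $- \frac{19703300}{4787} \approx -4116.0$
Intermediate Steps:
$r{\left(y,Y \right)} = - \frac{29}{8}$ ($r{\left(y,Y \right)} = -3 - \frac{5}{8} = - \frac{29}{8}$)
$v{\left(Z,O \right)} = \frac{1}{O - \frac{29 Z}{8} + O Z}$ ($v{\left(Z,O \right)} = \frac{1}{O + \left(- \frac{29 Z}{8} + Z O\right)} = \frac{1}{O + \left(- \frac{29 Z}{8} + O Z\right)} = \frac{1}{O - \frac{29 Z}{8} + O Z}$)
$-4116 + v{\left(15,-34 \right)} = -4116 + \frac{8}{\left(-29\right) 15 + 8 \left(-34\right) + 8 \left(-34\right) 15} = -4116 + \frac{8}{-435 - 272 - 4080} = -4116 + \frac{8}{-4787} = -4116 + 8 \left(- \frac{1}{4787}\right) = -4116 - \frac{8}{4787} = - \frac{19703300}{4787}$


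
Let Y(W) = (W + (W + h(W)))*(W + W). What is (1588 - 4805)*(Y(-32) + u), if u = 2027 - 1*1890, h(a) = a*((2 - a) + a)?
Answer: -26794393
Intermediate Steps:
h(a) = 2*a (h(a) = a*2 = 2*a)
u = 137 (u = 2027 - 1890 = 137)
Y(W) = 8*W**2 (Y(W) = (W + (W + 2*W))*(W + W) = (W + 3*W)*(2*W) = (4*W)*(2*W) = 8*W**2)
(1588 - 4805)*(Y(-32) + u) = (1588 - 4805)*(8*(-32)**2 + 137) = -3217*(8*1024 + 137) = -3217*(8192 + 137) = -3217*8329 = -26794393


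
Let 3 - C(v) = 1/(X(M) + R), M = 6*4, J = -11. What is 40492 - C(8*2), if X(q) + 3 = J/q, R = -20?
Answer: 22795283/563 ≈ 40489.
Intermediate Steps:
M = 24
X(q) = -3 - 11/q
C(v) = 1713/563 (C(v) = 3 - 1/((-3 - 11/24) - 20) = 3 - 1/(-83/24 - 20) = 3 - 1/(-563/24) = 3 - 1*(-24/563) = 3 + 24/563 = 1713/563)
40492 - C(8*2) = 40492 - 1*1713/563 = 40492 - 1713/563 = 22795283/563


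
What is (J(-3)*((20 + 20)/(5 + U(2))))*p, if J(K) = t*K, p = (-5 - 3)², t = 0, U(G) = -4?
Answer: 0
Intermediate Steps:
p = 64 (p = (-8)² = 64)
J(K) = 0 (J(K) = 0*K = 0)
(J(-3)*((20 + 20)/(5 + U(2))))*p = (0*((20 + 20)/(5 - 4)))*64 = (0*(40/1))*64 = (0*(40*1))*64 = (0*40)*64 = 0*64 = 0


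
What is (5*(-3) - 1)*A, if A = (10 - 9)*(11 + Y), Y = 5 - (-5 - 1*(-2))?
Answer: -304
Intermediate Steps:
Y = 8 (Y = 5 - (-5 + 2) = 5 - 1*(-3) = 5 + 3 = 8)
A = 19 (A = (10 - 9)*(11 + 8) = 1*19 = 19)
(5*(-3) - 1)*A = (5*(-3) - 1)*19 = (-15 - 1)*19 = -16*19 = -304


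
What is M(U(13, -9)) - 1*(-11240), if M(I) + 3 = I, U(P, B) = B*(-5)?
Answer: 11282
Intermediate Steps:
U(P, B) = -5*B
M(I) = -3 + I
M(U(13, -9)) - 1*(-11240) = (-3 - 5*(-9)) - 1*(-11240) = (-3 + 45) + 11240 = 42 + 11240 = 11282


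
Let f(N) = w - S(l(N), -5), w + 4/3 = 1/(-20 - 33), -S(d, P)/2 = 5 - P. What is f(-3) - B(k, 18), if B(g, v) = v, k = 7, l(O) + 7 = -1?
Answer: 103/159 ≈ 0.64780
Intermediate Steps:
l(O) = -8 (l(O) = -7 - 1 = -8)
S(d, P) = -10 + 2*P (S(d, P) = -2*(5 - P) = -10 + 2*P)
w = -215/159 (w = -4/3 + 1/(-20 - 33) = -4/3 + 1/(-53) = -4/3 - 1/53 = -215/159 ≈ -1.3522)
f(N) = 2965/159 (f(N) = -215/159 - (-10 + 2*(-5)) = -215/159 - (-10 - 10) = -215/159 - 1*(-20) = -215/159 + 20 = 2965/159)
f(-3) - B(k, 18) = 2965/159 - 1*18 = 2965/159 - 18 = 103/159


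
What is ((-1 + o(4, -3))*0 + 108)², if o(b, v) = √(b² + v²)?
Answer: 11664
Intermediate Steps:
((-1 + o(4, -3))*0 + 108)² = ((-1 + √(4² + (-3)²))*0 + 108)² = ((-1 + √(16 + 9))*0 + 108)² = ((-1 + √25)*0 + 108)² = ((-1 + 5)*0 + 108)² = (4*0 + 108)² = (0 + 108)² = 108² = 11664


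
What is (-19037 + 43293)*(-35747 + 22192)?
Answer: -328790080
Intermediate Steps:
(-19037 + 43293)*(-35747 + 22192) = 24256*(-13555) = -328790080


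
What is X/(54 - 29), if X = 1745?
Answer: 349/5 ≈ 69.800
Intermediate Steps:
X/(54 - 29) = 1745/(54 - 29) = 1745/25 = (1/25)*1745 = 349/5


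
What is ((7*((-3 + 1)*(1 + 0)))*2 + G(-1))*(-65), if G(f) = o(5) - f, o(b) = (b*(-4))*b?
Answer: 8255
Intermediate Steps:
o(b) = -4*b**2 (o(b) = (-4*b)*b = -4*b**2)
G(f) = -100 - f (G(f) = -4*5**2 - f = -4*25 - f = -100 - f)
((7*((-3 + 1)*(1 + 0)))*2 + G(-1))*(-65) = ((7*((-3 + 1)*(1 + 0)))*2 + (-100 - 1*(-1)))*(-65) = ((7*(-2*1))*2 + (-100 + 1))*(-65) = ((7*(-2))*2 - 99)*(-65) = (-14*2 - 99)*(-65) = (-28 - 99)*(-65) = -127*(-65) = 8255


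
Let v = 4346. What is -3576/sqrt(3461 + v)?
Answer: -3576*sqrt(7807)/7807 ≈ -40.472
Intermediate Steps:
-3576/sqrt(3461 + v) = -3576/sqrt(3461 + 4346) = -3576*sqrt(7807)/7807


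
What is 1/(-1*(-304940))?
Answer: 1/304940 ≈ 3.2793e-6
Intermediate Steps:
1/(-1*(-304940)) = 1/304940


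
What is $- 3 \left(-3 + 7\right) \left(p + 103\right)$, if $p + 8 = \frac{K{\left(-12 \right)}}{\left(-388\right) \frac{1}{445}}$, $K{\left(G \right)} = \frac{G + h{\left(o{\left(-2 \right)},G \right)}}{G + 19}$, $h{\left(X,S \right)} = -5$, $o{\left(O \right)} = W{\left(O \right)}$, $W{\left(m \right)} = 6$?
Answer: $- \frac{796755}{679} \approx -1173.4$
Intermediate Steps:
$o{\left(O \right)} = 6$
$K{\left(G \right)} = \frac{-5 + G}{19 + G}$ ($K{\left(G \right)} = \frac{G - 5}{G + 19} = \frac{-5 + G}{19 + G}$)
$p = - \frac{14163}{2716}$ ($p = -8 + \frac{\frac{1}{19 - 12} \left(-5 - 12\right)}{\left(-388\right) \frac{1}{445}} = -8 + \frac{\frac{1}{7} \left(-17\right)}{\left(-388\right) \frac{1}{445}} = -8 + \frac{\frac{1}{7} \left(-17\right)}{- \frac{388}{445}} = -8 - - \frac{7565}{2716} = -8 + \frac{7565}{2716} = - \frac{14163}{2716} \approx -5.2147$)
$- 3 \left(-3 + 7\right) \left(p + 103\right) = - 3 \left(-3 + 7\right) \left(- \frac{14163}{2716} + 103\right) = \left(-3\right) 4 \cdot \frac{265585}{2716} = \left(-12\right) \frac{265585}{2716} = - \frac{796755}{679}$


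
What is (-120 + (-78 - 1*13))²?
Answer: 44521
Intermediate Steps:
(-120 + (-78 - 1*13))² = (-120 + (-78 - 13))² = (-120 - 91)² = (-211)² = 44521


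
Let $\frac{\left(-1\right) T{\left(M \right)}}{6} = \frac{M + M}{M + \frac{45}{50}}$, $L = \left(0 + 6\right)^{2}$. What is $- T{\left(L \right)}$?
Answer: $\frac{480}{41} \approx 11.707$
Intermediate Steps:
$L = 36$ ($L = 6^{2} = 36$)
$T{\left(M \right)} = - \frac{12 M}{\frac{9}{10} + M}$ ($T{\left(M \right)} = - 6 \frac{M + M}{M + \frac{45}{50}} = - 6 \frac{2 M}{M + 45 \cdot \frac{1}{50}} = - 6 \frac{2 M}{M + \frac{9}{10}} = - 6 \frac{2 M}{\frac{9}{10} + M} = - \frac{12 M}{\frac{9}{10} + M}$)
$- T{\left(L \right)} = - \frac{\left(-120\right) 36}{9 + 10 \cdot 36} = - \frac{\left(-120\right) 36}{9 + 360} = - \frac{\left(-120\right) 36}{369} = \left(-1\right) \left(- \frac{480}{41}\right) = \frac{480}{41}$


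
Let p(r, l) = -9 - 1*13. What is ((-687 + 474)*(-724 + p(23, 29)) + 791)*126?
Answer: 20120814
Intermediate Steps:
p(r, l) = -22 (p(r, l) = -9 - 13 = -22)
((-687 + 474)*(-724 + p(23, 29)) + 791)*126 = ((-687 + 474)*(-724 - 22) + 791)*126 = (-213*(-746) + 791)*126 = (158898 + 791)*126 = 159689*126 = 20120814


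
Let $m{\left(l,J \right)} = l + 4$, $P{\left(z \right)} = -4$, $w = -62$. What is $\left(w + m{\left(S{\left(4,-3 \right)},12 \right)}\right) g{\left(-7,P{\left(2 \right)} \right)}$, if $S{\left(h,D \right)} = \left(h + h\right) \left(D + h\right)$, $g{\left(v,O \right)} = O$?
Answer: $200$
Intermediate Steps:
$S{\left(h,D \right)} = 2 h \left(D + h\right)$
$m{\left(l,J \right)} = 4 + l$
$\left(w + m{\left(S{\left(4,-3 \right)},12 \right)}\right) g{\left(-7,P{\left(2 \right)} \right)} = \left(-62 + \left(4 + 2 \cdot 4 \left(-3 + 4\right)\right)\right) \left(-4\right) = \left(-62 + \left(4 + 2 \cdot 4 \cdot 1\right)\right) \left(-4\right) = \left(-62 + \left(4 + 8\right)\right) \left(-4\right) = \left(-62 + 12\right) \left(-4\right) = \left(-50\right) \left(-4\right) = 200$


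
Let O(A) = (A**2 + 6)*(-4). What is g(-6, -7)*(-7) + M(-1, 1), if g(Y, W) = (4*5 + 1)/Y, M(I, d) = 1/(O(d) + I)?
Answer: 1419/58 ≈ 24.466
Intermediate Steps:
O(A) = -24 - 4*A**2 (O(A) = (6 + A**2)*(-4) = -24 - 4*A**2)
M(I, d) = 1/(-24 + I - 4*d**2) (M(I, d) = 1/((-24 - 4*d**2) + I) = 1/(-24 + I - 4*d**2))
g(Y, W) = 21/Y (g(Y, W) = (20 + 1)/Y = 21/Y)
g(-6, -7)*(-7) + M(-1, 1) = (21/(-6))*(-7) - 1/(24 - 1*(-1) + 4*1**2) = (21*(-1/6))*(-7) - 1/(24 + 1 + 4*1) = -7/2*(-7) - 1/(24 + 1 + 4) = 49/2 - 1/29 = 1419/58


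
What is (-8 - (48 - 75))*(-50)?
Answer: -950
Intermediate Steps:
(-8 - (48 - 75))*(-50) = (-8 - 1*(-27))*(-50) = (-8 + 27)*(-50) = 19*(-50) = -950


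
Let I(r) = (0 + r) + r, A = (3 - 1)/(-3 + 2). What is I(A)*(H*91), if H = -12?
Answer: 4368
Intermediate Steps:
A = -2 (A = 2/(-1) = 2*(-1) = -2)
I(r) = 2*r (I(r) = r + r = 2*r)
I(A)*(H*91) = (2*(-2))*(-12*91) = -4*(-1092) = 4368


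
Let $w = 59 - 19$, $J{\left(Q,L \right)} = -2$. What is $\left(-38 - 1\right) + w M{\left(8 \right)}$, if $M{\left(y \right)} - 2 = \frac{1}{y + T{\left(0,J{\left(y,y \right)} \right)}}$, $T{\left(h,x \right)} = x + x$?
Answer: $51$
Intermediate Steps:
$T{\left(h,x \right)} = 2 x$
$M{\left(y \right)} = 2 + \frac{1}{-4 + y}$ ($M{\left(y \right)} = 2 + \frac{1}{y + 2 \left(-2\right)} = 2 + \frac{1}{y - 4} = 2 + \frac{1}{-4 + y}$)
$w = 40$ ($w = 59 - 19 = 40$)
$\left(-38 - 1\right) + w M{\left(8 \right)} = \left(-38 - 1\right) + 40 \frac{-7 + 2 \cdot 8}{-4 + 8} = -39 + 40 \frac{-7 + 16}{4} = -39 + 40 \cdot \frac{1}{4} \cdot 9 = -39 + 40 \cdot \frac{9}{4} = -39 + 90 = 51$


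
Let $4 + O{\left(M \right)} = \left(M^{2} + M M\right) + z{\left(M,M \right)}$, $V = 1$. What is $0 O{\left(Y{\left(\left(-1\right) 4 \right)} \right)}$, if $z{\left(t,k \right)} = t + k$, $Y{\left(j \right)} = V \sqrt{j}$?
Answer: $0$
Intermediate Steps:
$Y{\left(j \right)} = \sqrt{j}$ ($Y{\left(j \right)} = 1 \sqrt{j} = \sqrt{j}$)
$z{\left(t,k \right)} = k + t$
$O{\left(M \right)} = -4 + 2 M + 2 M^{2}$ ($O{\left(M \right)} = -4 + \left(\left(M^{2} + M M\right) + \left(M + M\right)\right) = -4 + \left(\left(M^{2} + M^{2}\right) + 2 M\right) = -4 + \left(2 M^{2} + 2 M\right) = -4 + \left(2 M + 2 M^{2}\right) = -4 + 2 M + 2 M^{2}$)
$0 O{\left(Y{\left(\left(-1\right) 4 \right)} \right)} = 0 \left(-4 + 2 \sqrt{\left(-1\right) 4} + 2 \left(\sqrt{\left(-1\right) 4}\right)^{2}\right) = 0 \left(-4 + 2 \sqrt{-4} + 2 \left(\sqrt{-4}\right)^{2}\right) = 0 \left(-4 + 2 \cdot 2 i + 2 \left(2 i\right)^{2}\right) = 0 \left(-4 + 4 i + 2 \left(-4\right)\right) = 0 \left(-4 + 4 i - 8\right) = 0 \left(-12 + 4 i\right) = 0$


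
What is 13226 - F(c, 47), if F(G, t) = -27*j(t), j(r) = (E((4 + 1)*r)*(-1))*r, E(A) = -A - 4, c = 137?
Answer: 316517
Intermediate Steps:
E(A) = -4 - A
j(r) = r*(4 + 5*r) (j(r) = ((-4 - (4 + 1)*r)*(-1))*r = ((-4 - 5*r)*(-1))*r = (4 + 5*r)*r = r*(4 + 5*r))
F(G, t) = -27*t*(4 + 5*t)
13226 - F(c, 47) = 13226 - (-27)*47*(4 + 5*47) = 13226 - (-27)*47*(4 + 235) = 13226 - (-27)*47*239 = 13226 - 1*(-303291) = 13226 + 303291 = 316517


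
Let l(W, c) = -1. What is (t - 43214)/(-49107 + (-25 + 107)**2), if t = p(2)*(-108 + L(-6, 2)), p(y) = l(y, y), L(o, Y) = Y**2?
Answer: 43110/42383 ≈ 1.0172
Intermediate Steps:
p(y) = -1
t = 104 (t = -(-108 + 2**2) = -(-108 + 4) = -1*(-104) = 104)
(t - 43214)/(-49107 + (-25 + 107)**2) = (104 - 43214)/(-49107 + (-25 + 107)**2) = -43110/(-49107 + 82**2) = -43110/(-49107 + 6724) = -43110/(-42383) = -43110*(-1/42383) = 43110/42383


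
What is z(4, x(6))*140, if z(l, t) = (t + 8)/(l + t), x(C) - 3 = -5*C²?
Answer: 23660/173 ≈ 136.76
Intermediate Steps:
x(C) = 3 - 5*C²
z(l, t) = (8 + t)/(l + t)
z(4, x(6))*140 = ((8 + (3 - 5*6²))/(4 + (3 - 5*6²)))*140 = ((8 + (3 - 5*36))/(4 + (3 - 5*36)))*140 = ((8 + (3 - 180))/(4 + (3 - 180)))*140 = ((8 - 177)/(4 - 177))*140 = (-169/(-173))*140 = -1/173*(-169)*140 = (169/173)*140 = 23660/173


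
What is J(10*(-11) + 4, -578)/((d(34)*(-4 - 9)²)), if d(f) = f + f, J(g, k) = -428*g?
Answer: 11342/2873 ≈ 3.9478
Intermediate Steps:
d(f) = 2*f
J(10*(-11) + 4, -578)/((d(34)*(-4 - 9)²)) = (-428*(10*(-11) + 4))/(((2*34)*(-4 - 9)²)) = (-428*(-110 + 4))/((68*(-13)²)) = (-428*(-106))/((68*169)) = 45368/11492 = 45368*(1/11492) = 11342/2873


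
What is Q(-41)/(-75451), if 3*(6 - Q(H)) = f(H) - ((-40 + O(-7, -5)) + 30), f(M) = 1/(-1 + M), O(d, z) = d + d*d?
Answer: -2101/9506826 ≈ -0.00022100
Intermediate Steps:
O(d, z) = d + d**2
Q(H) = 50/3 - 1/(3*(-1 + H)) (Q(H) = 6 - (1/(-1 + H) - ((-40 - 7*(1 - 7)) + 30))/3 = 6 - (1/(-1 + H) - ((-40 - 7*(-6)) + 30))/3 = 6 - (1/(-1 + H) - ((-40 + 42) + 30))/3 = 6 - (1/(-1 + H) - (2 + 30))/3 = 6 - (1/(-1 + H) - 1*32)/3 = 6 - (1/(-1 + H) - 32)/3 = 6 - (-32 + 1/(-1 + H))/3 = 6 + (32/3 - 1/(3*(-1 + H))) = 50/3 - 1/(3*(-1 + H)))
Q(-41)/(-75451) = ((-51 + 50*(-41))/(3*(-1 - 41)))/(-75451) = ((1/3)*(-51 - 2050)/(-42))*(-1/75451) = ((1/3)*(-1/42)*(-2101))*(-1/75451) = (2101/126)*(-1/75451) = -2101/9506826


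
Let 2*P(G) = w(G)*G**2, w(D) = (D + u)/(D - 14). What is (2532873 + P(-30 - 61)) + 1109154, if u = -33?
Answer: 54703751/15 ≈ 3.6469e+6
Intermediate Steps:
w(D) = (-33 + D)/(-14 + D) (w(D) = (D - 33)/(D - 14) = (-33 + D)/(-14 + D))
P(G) = G**2*(-33 + G)/(2*(-14 + G)) (P(G) = (((-33 + G)/(-14 + G))*G**2)/2 = (G**2*(-33 + G)/(-14 + G))/2 = G**2*(-33 + G)/(2*(-14 + G)))
(2532873 + P(-30 - 61)) + 1109154 = (2532873 + (-30 - 61)**2*(-33 + (-30 - 61))/(2*(-14 + (-30 - 61)))) + 1109154 = (2532873 + (1/2)*(-91)**2*(-33 - 91)/(-14 - 91)) + 1109154 = (2532873 + (1/2)*8281*(-124)/(-105)) + 1109154 = (2532873 + (1/2)*8281*(-1/105)*(-124)) + 1109154 = (2532873 + 73346/15) + 1109154 = 38066441/15 + 1109154 = 54703751/15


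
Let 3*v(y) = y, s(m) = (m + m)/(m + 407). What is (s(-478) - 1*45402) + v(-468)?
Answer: -3233662/71 ≈ -45545.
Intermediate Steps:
s(m) = 2*m/(407 + m) (s(m) = (2*m)/(407 + m) = 2*m/(407 + m))
v(y) = y/3
(s(-478) - 1*45402) + v(-468) = (2*(-478)/(407 - 478) - 1*45402) + (1/3)*(-468) = (2*(-478)/(-71) - 45402) - 156 = (2*(-478)*(-1/71) - 45402) - 156 = (956/71 - 45402) - 156 = -3222586/71 - 156 = -3233662/71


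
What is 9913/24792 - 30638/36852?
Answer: -32855285/76136232 ≈ -0.43153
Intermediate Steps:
9913/24792 - 30638/36852 = 9913*(1/24792) - 30638*1/36852 = 9913/24792 - 15319/18426 = -32855285/76136232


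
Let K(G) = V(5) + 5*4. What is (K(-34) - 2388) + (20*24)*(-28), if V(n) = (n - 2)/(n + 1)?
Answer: -31615/2 ≈ -15808.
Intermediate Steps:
V(n) = (-2 + n)/(1 + n)
K(G) = 41/2 (K(G) = (-2 + 5)/(1 + 5) + 5*4 = 3/6 + 20 = (⅙)*3 + 20 = ½ + 20 = 41/2)
(K(-34) - 2388) + (20*24)*(-28) = (41/2 - 2388) + (20*24)*(-28) = -4735/2 + 480*(-28) = -4735/2 - 13440 = -31615/2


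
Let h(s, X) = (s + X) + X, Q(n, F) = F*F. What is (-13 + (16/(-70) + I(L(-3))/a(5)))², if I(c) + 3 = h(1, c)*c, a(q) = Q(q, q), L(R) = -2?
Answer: 5262436/30625 ≈ 171.83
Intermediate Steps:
Q(n, F) = F²
a(q) = q²
h(s, X) = s + 2*X (h(s, X) = (X + s) + X = s + 2*X)
I(c) = -3 + c*(1 + 2*c) (I(c) = -3 + (1 + 2*c)*c = -3 + c*(1 + 2*c))
(-13 + (16/(-70) + I(L(-3))/a(5)))² = (-13 + (16/(-70) + (-3 - 2*(1 + 2*(-2)))/(5²)))² = (-13 + (16*(-1/70) + (-3 - 2*(1 - 4))/25))² = (-13 + (-8/35 + (-3 - 2*(-3))*(1/25)))² = (-13 + (-8/35 + (-3 + 6)*(1/25)))² = (-13 + (-8/35 + 3*(1/25)))² = (-13 + (-8/35 + 3/25))² = (-13 - 19/175)² = (-2294/175)² = 5262436/30625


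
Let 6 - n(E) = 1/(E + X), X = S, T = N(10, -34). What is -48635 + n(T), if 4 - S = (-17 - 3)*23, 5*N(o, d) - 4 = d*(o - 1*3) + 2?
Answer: -101537357/2088 ≈ -48629.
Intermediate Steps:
N(o, d) = 6/5 + d*(-3 + o)/5 (N(o, d) = ⅘ + (d*(o - 1*3) + 2)/5 = ⅘ + (d*(o - 3) + 2)/5 = ⅘ + (d*(-3 + o) + 2)/5 = ⅘ + (2 + d*(-3 + o))/5 = ⅘ + (⅖ + d*(-3 + o)/5) = 6/5 + d*(-3 + o)/5)
T = -232/5 (T = 6/5 - ⅗*(-34) + (⅕)*(-34)*10 = 6/5 + 102/5 - 68 = -232/5 ≈ -46.400)
S = 464 (S = 4 - (-17 - 3)*23 = 4 - (-20)*23 = 4 - 1*(-460) = 4 + 460 = 464)
X = 464
n(E) = 6 - 1/(464 + E) (n(E) = 6 - 1/(E + 464) = 6 - 1/(464 + E))
-48635 + n(T) = -48635 + (2783 + 6*(-232/5))/(464 - 232/5) = -48635 + (2783 - 1392/5)/(2088/5) = -48635 + (5/2088)*(12523/5) = -48635 + 12523/2088 = -101537357/2088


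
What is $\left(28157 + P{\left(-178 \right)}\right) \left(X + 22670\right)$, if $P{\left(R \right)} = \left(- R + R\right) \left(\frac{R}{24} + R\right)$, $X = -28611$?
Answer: $-167280737$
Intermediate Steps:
$P{\left(R \right)} = 0$ ($P{\left(R \right)} = 0 \left(R \frac{1}{24} + R\right) = 0 \left(\frac{R}{24} + R\right) = 0 \frac{25 R}{24} = 0$)
$\left(28157 + P{\left(-178 \right)}\right) \left(X + 22670\right) = \left(28157 + 0\right) \left(-28611 + 22670\right) = 28157 \left(-5941\right) = -167280737$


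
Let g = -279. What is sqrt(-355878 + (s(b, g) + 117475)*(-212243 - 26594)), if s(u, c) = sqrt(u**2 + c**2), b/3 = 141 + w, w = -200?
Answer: sqrt(-28057732453 - 716511*sqrt(12130)) ≈ 1.6774e+5*I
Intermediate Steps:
b = -177 (b = 3*(141 - 200) = 3*(-59) = -177)
s(u, c) = sqrt(c**2 + u**2)
sqrt(-355878 + (s(b, g) + 117475)*(-212243 - 26594)) = sqrt(-355878 + (sqrt((-279)**2 + (-177)**2) + 117475)*(-212243 - 26594)) = sqrt(-355878 + (sqrt(77841 + 31329) + 117475)*(-238837)) = sqrt(-355878 + (sqrt(109170) + 117475)*(-238837)) = sqrt(-355878 + (3*sqrt(12130) + 117475)*(-238837)) = sqrt(-355878 + (117475 + 3*sqrt(12130))*(-238837)) = sqrt(-355878 + (-28057376575 - 716511*sqrt(12130))) = sqrt(-28057732453 - 716511*sqrt(12130))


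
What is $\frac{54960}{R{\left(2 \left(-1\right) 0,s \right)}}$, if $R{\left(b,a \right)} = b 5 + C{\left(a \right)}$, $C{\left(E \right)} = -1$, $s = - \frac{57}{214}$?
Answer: $-54960$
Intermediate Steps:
$s = - \frac{57}{214}$ ($s = \left(-57\right) \frac{1}{214} = - \frac{57}{214} \approx -0.26636$)
$R{\left(b,a \right)} = -1 + 5 b$ ($R{\left(b,a \right)} = b 5 - 1 = 5 b - 1 = -1 + 5 b$)
$\frac{54960}{R{\left(2 \left(-1\right) 0,s \right)}} = \frac{54960}{-1 + 5 \cdot 2 \left(-1\right) 0} = \frac{54960}{-1 + 5 \left(\left(-2\right) 0\right)} = \frac{54960}{-1 + 5 \cdot 0} = \frac{54960}{-1 + 0} = \frac{54960}{-1} = 54960 \left(-1\right) = -54960$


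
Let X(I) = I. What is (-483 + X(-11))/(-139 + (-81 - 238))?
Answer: 247/229 ≈ 1.0786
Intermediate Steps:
(-483 + X(-11))/(-139 + (-81 - 238)) = (-483 - 11)/(-139 + (-81 - 238)) = -494/(-139 - 319) = -494/(-458) = -494*(-1/458) = 247/229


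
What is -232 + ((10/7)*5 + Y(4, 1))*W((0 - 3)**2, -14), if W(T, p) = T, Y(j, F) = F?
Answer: -1111/7 ≈ -158.71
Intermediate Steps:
-232 + ((10/7)*5 + Y(4, 1))*W((0 - 3)**2, -14) = -232 + ((10/7)*5 + 1)*(0 - 3)**2 = -232 + ((10*(1/7))*5 + 1)*(-3)**2 = -232 + ((10/7)*5 + 1)*9 = -232 + (50/7 + 1)*9 = -232 + (57/7)*9 = -232 + 513/7 = -1111/7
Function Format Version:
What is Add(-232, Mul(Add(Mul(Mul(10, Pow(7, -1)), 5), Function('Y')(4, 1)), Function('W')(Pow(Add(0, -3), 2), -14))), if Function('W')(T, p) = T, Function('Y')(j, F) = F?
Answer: Rational(-1111, 7) ≈ -158.71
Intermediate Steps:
Add(-232, Mul(Add(Mul(Mul(10, Pow(7, -1)), 5), Function('Y')(4, 1)), Function('W')(Pow(Add(0, -3), 2), -14))) = Add(-232, Mul(Add(Mul(Mul(10, Pow(7, -1)), 5), 1), Pow(Add(0, -3), 2))) = Add(-232, Mul(Add(Mul(Mul(10, Rational(1, 7)), 5), 1), Pow(-3, 2))) = Add(-232, Mul(Add(Mul(Rational(10, 7), 5), 1), 9)) = Add(-232, Mul(Add(Rational(50, 7), 1), 9)) = Add(-232, Mul(Rational(57, 7), 9)) = Add(-232, Rational(513, 7)) = Rational(-1111, 7)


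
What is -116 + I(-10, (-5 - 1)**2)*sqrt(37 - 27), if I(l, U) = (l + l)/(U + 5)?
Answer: -116 - 20*sqrt(10)/41 ≈ -117.54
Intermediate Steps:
I(l, U) = 2*l/(5 + U) (I(l, U) = (2*l)/(5 + U) = 2*l/(5 + U))
-116 + I(-10, (-5 - 1)**2)*sqrt(37 - 27) = -116 + (2*(-10)/(5 + (-5 - 1)**2))*sqrt(37 - 27) = -116 + (2*(-10)/(5 + (-6)**2))*sqrt(10) = -116 + (2*(-10)/(5 + 36))*sqrt(10) = -116 + (2*(-10)/41)*sqrt(10) = -116 + (2*(-10)*(1/41))*sqrt(10) = -116 - 20*sqrt(10)/41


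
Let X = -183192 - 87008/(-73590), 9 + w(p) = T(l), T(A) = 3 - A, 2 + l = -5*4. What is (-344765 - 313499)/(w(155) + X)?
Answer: 3027602985/842489677 ≈ 3.5936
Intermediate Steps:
l = -22 (l = -2 - 5*4 = -2 - 20 = -22)
w(p) = 16 (w(p) = -9 + (3 - 1*(-22)) = -9 + (3 + 22) = -9 + 25 = 16)
X = -6740506136/36795 (X = -183192 - 87008*(-1/73590) = -183192 + 43504/36795 = -6740506136/36795 ≈ -1.8319e+5)
(-344765 - 313499)/(w(155) + X) = (-344765 - 313499)/(16 - 6740506136/36795) = -658264/(-6739917416/36795) = -658264*(-36795/6739917416) = 3027602985/842489677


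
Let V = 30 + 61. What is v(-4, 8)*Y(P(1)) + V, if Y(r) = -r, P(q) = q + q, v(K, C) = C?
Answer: 75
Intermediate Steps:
P(q) = 2*q
V = 91
v(-4, 8)*Y(P(1)) + V = 8*(-2) + 91 = -16 + 91 = 75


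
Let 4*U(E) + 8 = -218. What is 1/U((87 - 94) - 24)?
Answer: -2/113 ≈ -0.017699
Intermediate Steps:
U(E) = -113/2 (U(E) = -2 + (¼)*(-218) = -2 - 109/2 = -113/2)
1/U((87 - 94) - 24) = 1/(-113/2) = -2/113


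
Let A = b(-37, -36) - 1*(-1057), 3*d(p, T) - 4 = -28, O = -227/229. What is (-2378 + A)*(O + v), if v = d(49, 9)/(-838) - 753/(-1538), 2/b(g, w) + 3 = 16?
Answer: 1247024694993/1918444294 ≈ 650.02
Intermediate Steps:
b(g, w) = 2/13 (b(g, w) = 2/(-3 + 16) = 2/13)
O = -227/229 (O = -227*1/229 = -227/229 ≈ -0.99127)
d(p, T) = -8 (d(p, T) = 4/3 + (1/3)*(-28) = 4/3 - 28/3 = -8)
A = 13743/13 (A = 2/13 - 1*(-1057) = 2/13 + 1057 = 13743/13 ≈ 1057.2)
v = 321659/644422 (v = -8/(-838) - 753/(-1538) = -8*(-1/838) - 753*(-1/1538) = 4/419 + 753/1538 = 321659/644422 ≈ 0.49914)
(-2378 + A)*(O + v) = (-2378 + 13743/13)*(-227/229 + 321659/644422) = -17171/13*(-72623883/147572638) = 1247024694993/1918444294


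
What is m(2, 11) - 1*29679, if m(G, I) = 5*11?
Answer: -29624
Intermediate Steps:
m(G, I) = 55
m(2, 11) - 1*29679 = 55 - 1*29679 = 55 - 29679 = -29624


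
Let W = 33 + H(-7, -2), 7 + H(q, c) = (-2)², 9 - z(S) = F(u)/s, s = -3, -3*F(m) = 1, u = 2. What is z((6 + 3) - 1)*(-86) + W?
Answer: -6610/9 ≈ -734.44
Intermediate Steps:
F(m) = -⅓ (F(m) = -⅓*1 = -⅓)
z(S) = 80/9 (z(S) = 9 - (-1)/(3*(-3)) = 9 - (-1)*(-1)/(3*3) = 9 - 1*⅑ = 9 - ⅑ = 80/9)
H(q, c) = -3 (H(q, c) = -7 + (-2)² = -7 + 4 = -3)
W = 30 (W = 33 - 3 = 30)
z((6 + 3) - 1)*(-86) + W = (80/9)*(-86) + 30 = -6880/9 + 30 = -6610/9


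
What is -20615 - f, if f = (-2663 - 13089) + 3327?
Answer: -8190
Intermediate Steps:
f = -12425 (f = -15752 + 3327 = -12425)
-20615 - f = -20615 - 1*(-12425) = -20615 + 12425 = -8190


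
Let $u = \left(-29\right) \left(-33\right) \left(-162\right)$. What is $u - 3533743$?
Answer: $-3688777$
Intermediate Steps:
$u = -155034$ ($u = 957 \left(-162\right) = -155034$)
$u - 3533743 = -155034 - 3533743 = -3688777$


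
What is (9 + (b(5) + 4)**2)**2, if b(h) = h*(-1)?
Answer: 100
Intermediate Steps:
b(h) = -h
(9 + (b(5) + 4)**2)**2 = (9 + (-1*5 + 4)**2)**2 = (9 + (-5 + 4)**2)**2 = (9 + (-1)**2)**2 = (9 + 1)**2 = 10**2 = 100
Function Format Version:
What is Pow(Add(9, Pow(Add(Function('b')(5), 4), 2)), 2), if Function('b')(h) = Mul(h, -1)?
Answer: 100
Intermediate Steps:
Function('b')(h) = Mul(-1, h)
Pow(Add(9, Pow(Add(Function('b')(5), 4), 2)), 2) = Pow(Add(9, Pow(Add(Mul(-1, 5), 4), 2)), 2) = Pow(Add(9, Pow(Add(-5, 4), 2)), 2) = Pow(Add(9, Pow(-1, 2)), 2) = Pow(Add(9, 1), 2) = Pow(10, 2) = 100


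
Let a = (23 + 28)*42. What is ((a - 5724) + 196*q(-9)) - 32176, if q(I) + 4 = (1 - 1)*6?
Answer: -36542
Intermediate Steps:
q(I) = -4 (q(I) = -4 + (1 - 1)*6 = -4 + 0*6 = -4 + 0 = -4)
a = 2142 (a = 51*42 = 2142)
((a - 5724) + 196*q(-9)) - 32176 = ((2142 - 5724) + 196*(-4)) - 32176 = (-3582 - 784) - 32176 = -4366 - 32176 = -36542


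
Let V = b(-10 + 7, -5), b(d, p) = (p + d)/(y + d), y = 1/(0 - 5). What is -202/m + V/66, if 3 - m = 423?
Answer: 799/1540 ≈ 0.51883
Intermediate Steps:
m = -420 (m = 3 - 1*423 = 3 - 423 = -420)
y = -⅕ (y = 1/(-5) = -⅕ ≈ -0.20000)
b(d, p) = (d + p)/(-⅕ + d) (b(d, p) = (p + d)/(-⅕ + d) = (d + p)/(-⅕ + d))
V = 5/2 (V = 5*((-10 + 7) - 5)/(-1 + 5*(-10 + 7)) = 5*(-3 - 5)/(-1 + 5*(-3)) = 5*(-8)/(-1 - 15) = 5*(-8)/(-16) = 5*(-1/16)*(-8) = 5/2 ≈ 2.5000)
-202/m + V/66 = -202/(-420) + (5/2)/66 = -202*(-1/420) + (5/2)*(1/66) = 101/210 + 5/132 = 799/1540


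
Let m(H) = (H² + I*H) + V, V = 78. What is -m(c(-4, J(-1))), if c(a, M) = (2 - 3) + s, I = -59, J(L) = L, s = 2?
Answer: -20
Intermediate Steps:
c(a, M) = 1 (c(a, M) = (2 - 3) + 2 = -1 + 2 = 1)
m(H) = 78 + H² - 59*H (m(H) = (H² - 59*H) + 78 = 78 + H² - 59*H)
-m(c(-4, J(-1))) = -(78 + 1² - 59*1) = -(78 + 1 - 59) = -1*20 = -20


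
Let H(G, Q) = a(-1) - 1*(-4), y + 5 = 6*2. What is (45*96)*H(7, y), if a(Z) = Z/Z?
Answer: 21600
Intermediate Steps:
a(Z) = 1
y = 7 (y = -5 + 6*2 = -5 + 12 = 7)
H(G, Q) = 5 (H(G, Q) = 1 - 1*(-4) = 1 + 4 = 5)
(45*96)*H(7, y) = (45*96)*5 = 4320*5 = 21600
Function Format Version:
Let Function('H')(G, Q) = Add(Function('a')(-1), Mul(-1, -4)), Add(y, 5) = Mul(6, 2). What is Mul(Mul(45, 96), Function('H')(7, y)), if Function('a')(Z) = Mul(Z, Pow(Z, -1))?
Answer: 21600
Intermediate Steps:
Function('a')(Z) = 1
y = 7 (y = Add(-5, Mul(6, 2)) = Add(-5, 12) = 7)
Function('H')(G, Q) = 5 (Function('H')(G, Q) = Add(1, Mul(-1, -4)) = Add(1, 4) = 5)
Mul(Mul(45, 96), Function('H')(7, y)) = Mul(Mul(45, 96), 5) = Mul(4320, 5) = 21600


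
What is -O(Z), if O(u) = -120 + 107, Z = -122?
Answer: 13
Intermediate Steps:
O(u) = -13
-O(Z) = -1*(-13) = 13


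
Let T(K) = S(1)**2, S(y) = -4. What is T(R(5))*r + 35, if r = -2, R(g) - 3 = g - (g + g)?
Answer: 3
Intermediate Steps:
R(g) = 3 - g (R(g) = 3 + (g - (g + g)) = 3 + (g - 2*g) = 3 - g)
T(K) = 16 (T(K) = (-4)**2 = 16)
T(R(5))*r + 35 = 16*(-2) + 35 = -32 + 35 = 3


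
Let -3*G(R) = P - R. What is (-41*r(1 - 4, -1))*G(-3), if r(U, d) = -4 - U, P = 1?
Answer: -164/3 ≈ -54.667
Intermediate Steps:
G(R) = -1/3 + R/3 (G(R) = -(1 - R)/3 = -1/3 + R/3)
(-41*r(1 - 4, -1))*G(-3) = (-41*(-4 - (1 - 4)))*(-1/3 + (1/3)*(-3)) = (-41*(-4 - 1*(-3)))*(-1/3 - 1) = -41*(-4 + 3)*(-4/3) = -41*(-1)*(-4/3) = 41*(-4/3) = -164/3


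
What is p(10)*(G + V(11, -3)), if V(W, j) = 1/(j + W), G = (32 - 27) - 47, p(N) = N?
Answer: -1675/4 ≈ -418.75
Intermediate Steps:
G = -42 (G = 5 - 47 = -42)
V(W, j) = 1/(W + j)
p(10)*(G + V(11, -3)) = 10*(-42 + 1/(11 - 3)) = 10*(-42 + 1/8) = 10*(-42 + ⅛) = 10*(-335/8) = -1675/4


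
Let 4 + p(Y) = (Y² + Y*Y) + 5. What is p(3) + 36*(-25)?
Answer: -881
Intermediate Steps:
p(Y) = 1 + 2*Y² (p(Y) = -4 + ((Y² + Y*Y) + 5) = -4 + ((Y² + Y²) + 5) = -4 + (2*Y² + 5) = -4 + (5 + 2*Y²) = 1 + 2*Y²)
p(3) + 36*(-25) = (1 + 2*3²) + 36*(-25) = (1 + 2*9) - 900 = (1 + 18) - 900 = 19 - 900 = -881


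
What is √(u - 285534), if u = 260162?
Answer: 2*I*√6343 ≈ 159.29*I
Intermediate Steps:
√(u - 285534) = √(260162 - 285534) = √(-25372) = 2*I*√6343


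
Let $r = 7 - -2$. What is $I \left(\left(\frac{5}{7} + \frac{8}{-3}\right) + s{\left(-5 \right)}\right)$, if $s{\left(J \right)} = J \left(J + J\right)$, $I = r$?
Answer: $\frac{3027}{7} \approx 432.43$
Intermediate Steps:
$r = 9$ ($r = 7 + 2 = 9$)
$I = 9$
$s{\left(J \right)} = 2 J^{2}$ ($s{\left(J \right)} = J 2 J = 2 J^{2}$)
$I \left(\left(\frac{5}{7} + \frac{8}{-3}\right) + s{\left(-5 \right)}\right) = 9 \left(\left(\frac{5}{7} + \frac{8}{-3}\right) + 2 \left(-5\right)^{2}\right) = 9 \left(\left(5 \cdot \frac{1}{7} + 8 \left(- \frac{1}{3}\right)\right) + 2 \cdot 25\right) = 9 \left(\left(\frac{5}{7} - \frac{8}{3}\right) + 50\right) = 9 \left(- \frac{41}{21} + 50\right) = 9 \cdot \frac{1009}{21} = \frac{3027}{7}$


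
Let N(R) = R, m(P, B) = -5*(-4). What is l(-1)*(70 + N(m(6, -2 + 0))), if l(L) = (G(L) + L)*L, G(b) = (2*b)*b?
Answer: -90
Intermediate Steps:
G(b) = 2*b²
m(P, B) = 20
l(L) = L*(L + 2*L²) (l(L) = (2*L² + L)*L = (L + 2*L²)*L = L*(L + 2*L²))
l(-1)*(70 + N(m(6, -2 + 0))) = ((-1)²*(1 + 2*(-1)))*(70 + 20) = (1*(1 - 2))*90 = (1*(-1))*90 = -1*90 = -90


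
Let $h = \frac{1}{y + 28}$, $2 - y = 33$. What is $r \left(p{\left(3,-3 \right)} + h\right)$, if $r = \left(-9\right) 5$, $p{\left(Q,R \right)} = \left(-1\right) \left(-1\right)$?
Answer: $-30$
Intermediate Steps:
$y = -31$ ($y = 2 - 33 = -31$)
$p{\left(Q,R \right)} = 1$
$r = -45$
$h = - \frac{1}{3}$ ($h = \frac{1}{-31 + 28} = \frac{1}{-3} = - \frac{1}{3} \approx -0.33333$)
$r \left(p{\left(3,-3 \right)} + h\right) = - 45 \left(1 - \frac{1}{3}\right) = \left(-45\right) \frac{2}{3} = -30$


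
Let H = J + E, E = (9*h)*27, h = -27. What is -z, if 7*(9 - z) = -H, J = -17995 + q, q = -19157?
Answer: 43650/7 ≈ 6235.7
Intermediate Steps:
J = -37152 (J = -17995 - 19157 = -37152)
E = -6561 (E = (9*(-27))*27 = -243*27 = -6561)
H = -43713 (H = -37152 - 6561 = -43713)
z = -43650/7 (z = 9 - (-1)*(-43713)/7 = 9 - ⅐*43713 = 9 - 43713/7 = -43650/7 ≈ -6235.7)
-z = -1*(-43650/7) = 43650/7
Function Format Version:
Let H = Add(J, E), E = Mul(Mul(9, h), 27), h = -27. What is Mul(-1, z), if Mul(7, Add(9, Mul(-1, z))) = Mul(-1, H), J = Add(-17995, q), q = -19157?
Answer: Rational(43650, 7) ≈ 6235.7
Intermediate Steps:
J = -37152 (J = Add(-17995, -19157) = -37152)
E = -6561 (E = Mul(Mul(9, -27), 27) = Mul(-243, 27) = -6561)
H = -43713 (H = Add(-37152, -6561) = -43713)
z = Rational(-43650, 7) (z = Add(9, Mul(Rational(-1, 7), Mul(-1, -43713))) = Add(9, Mul(Rational(-1, 7), 43713)) = Add(9, Rational(-43713, 7)) = Rational(-43650, 7) ≈ -6235.7)
Mul(-1, z) = Mul(-1, Rational(-43650, 7)) = Rational(43650, 7)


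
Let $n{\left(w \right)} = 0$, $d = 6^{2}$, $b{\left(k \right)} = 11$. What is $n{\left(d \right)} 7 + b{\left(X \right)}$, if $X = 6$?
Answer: $11$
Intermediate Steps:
$d = 36$
$n{\left(d \right)} 7 + b{\left(X \right)} = 0 \cdot 7 + 11 = 0 + 11 = 11$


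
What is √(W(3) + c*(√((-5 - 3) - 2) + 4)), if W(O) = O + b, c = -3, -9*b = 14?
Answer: √(-95 - 27*I*√10)/3 ≈ 1.3485 - 3.5177*I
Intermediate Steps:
b = -14/9 (b = -⅑*14 = -14/9 ≈ -1.5556)
W(O) = -14/9 + O (W(O) = O - 14/9 = -14/9 + O)
√(W(3) + c*(√((-5 - 3) - 2) + 4)) = √((-14/9 + 3) - 3*(√((-5 - 3) - 2) + 4)) = √(13/9 - 3*(√(-8 - 2) + 4)) = √(13/9 - 3*(√(-10) + 4)) = √(13/9 - 3*(I*√10 + 4)) = √(13/9 - 3*(4 + I*√10)) = √(13/9 + (-12 - 3*I*√10)) = √(-95/9 - 3*I*√10)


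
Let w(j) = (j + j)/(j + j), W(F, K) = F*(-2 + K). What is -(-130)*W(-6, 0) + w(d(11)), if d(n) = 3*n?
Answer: 1561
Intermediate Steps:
w(j) = 1 (w(j) = (2*j)/((2*j)) = (2*j)*(1/(2*j)) = 1)
-(-130)*W(-6, 0) + w(d(11)) = -(-130)*(-6*(-2 + 0)) + 1 = -(-130)*(-6*(-2)) + 1 = -(-130)*12 + 1 = -10*(-156) + 1 = 1560 + 1 = 1561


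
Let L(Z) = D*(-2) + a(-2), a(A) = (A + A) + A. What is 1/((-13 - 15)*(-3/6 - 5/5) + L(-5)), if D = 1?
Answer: 1/34 ≈ 0.029412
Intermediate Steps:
a(A) = 3*A (a(A) = 2*A + A = 3*A)
L(Z) = -8 (L(Z) = 1*(-2) + 3*(-2) = -2 - 6 = -8)
1/((-13 - 15)*(-3/6 - 5/5) + L(-5)) = 1/((-13 - 15)*(-3/6 - 5/5) - 8) = 1/(-28*(-3*⅙ - 5*⅕) - 8) = 1/(-28*(-½ - 1) - 8) = 1/(-28*(-3/2) - 8) = 1/(42 - 8) = 1/34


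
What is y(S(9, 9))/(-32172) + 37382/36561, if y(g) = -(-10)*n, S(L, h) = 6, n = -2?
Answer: 682191/666803 ≈ 1.0231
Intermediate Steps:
y(g) = -20 (y(g) = -(-10)*(-2) = -5*4 = -20)
y(S(9, 9))/(-32172) + 37382/36561 = -20/(-32172) + 37382/36561 = -20*(-1/32172) + 37382*(1/36561) = 5/8043 + 37382/36561 = 682191/666803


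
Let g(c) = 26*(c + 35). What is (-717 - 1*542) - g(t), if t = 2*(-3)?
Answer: -2013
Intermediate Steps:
t = -6
g(c) = 910 + 26*c (g(c) = 26*(35 + c) = 910 + 26*c)
(-717 - 1*542) - g(t) = (-717 - 1*542) - (910 + 26*(-6)) = (-717 - 542) - (910 - 156) = -1259 - 1*754 = -1259 - 754 = -2013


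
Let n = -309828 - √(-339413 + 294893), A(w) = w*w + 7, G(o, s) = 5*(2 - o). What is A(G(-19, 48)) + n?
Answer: -298796 - 2*I*√11130 ≈ -2.988e+5 - 211.0*I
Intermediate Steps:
G(o, s) = 10 - 5*o
A(w) = 7 + w² (A(w) = w² + 7 = 7 + w²)
n = -309828 - 2*I*√11130 (n = -309828 - √(-44520) = -309828 - 2*I*√11130 ≈ -3.0983e+5 - 211.0*I)
A(G(-19, 48)) + n = (7 + (10 - 5*(-19))²) + (-309828 - 2*I*√11130) = (7 + (10 + 95)²) + (-309828 - 2*I*√11130) = (7 + 105²) + (-309828 - 2*I*√11130) = (7 + 11025) + (-309828 - 2*I*√11130) = 11032 + (-309828 - 2*I*√11130) = -298796 - 2*I*√11130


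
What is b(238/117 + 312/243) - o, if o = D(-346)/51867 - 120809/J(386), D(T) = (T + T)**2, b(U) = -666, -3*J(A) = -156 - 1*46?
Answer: 11723499437/10477134 ≈ 1119.0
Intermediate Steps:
J(A) = 202/3 (J(A) = -(-156 - 1*46)/3 = -(-156 - 46)/3 = -1/3*(-202) = 202/3)
D(T) = 4*T**2 (D(T) = (2*T)**2 = 4*T**2)
o = -18701270681/10477134 (o = (4*(-346)**2)/51867 - 120809/202/3 = (4*119716)*(1/51867) - 120809*3/202 = 478864*(1/51867) - 362427/202 = 478864/51867 - 362427/202 = -18701270681/10477134 ≈ -1785.0)
b(238/117 + 312/243) - o = -666 - 1*(-18701270681/10477134) = -666 + 18701270681/10477134 = 11723499437/10477134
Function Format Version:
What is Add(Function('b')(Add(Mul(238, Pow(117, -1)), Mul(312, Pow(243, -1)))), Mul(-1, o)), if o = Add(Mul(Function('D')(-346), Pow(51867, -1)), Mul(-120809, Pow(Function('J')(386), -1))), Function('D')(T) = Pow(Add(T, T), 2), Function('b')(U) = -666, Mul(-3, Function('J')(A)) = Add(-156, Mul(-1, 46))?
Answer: Rational(11723499437, 10477134) ≈ 1119.0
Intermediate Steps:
Function('J')(A) = Rational(202, 3) (Function('J')(A) = Mul(Rational(-1, 3), Add(-156, Mul(-1, 46))) = Mul(Rational(-1, 3), Add(-156, -46)) = Mul(Rational(-1, 3), -202) = Rational(202, 3))
Function('D')(T) = Mul(4, Pow(T, 2)) (Function('D')(T) = Pow(Mul(2, T), 2) = Mul(4, Pow(T, 2)))
o = Rational(-18701270681, 10477134) (o = Add(Mul(Mul(4, Pow(-346, 2)), Pow(51867, -1)), Mul(-120809, Pow(Rational(202, 3), -1))) = Add(Mul(Mul(4, 119716), Rational(1, 51867)), Mul(-120809, Rational(3, 202))) = Add(Mul(478864, Rational(1, 51867)), Rational(-362427, 202)) = Add(Rational(478864, 51867), Rational(-362427, 202)) = Rational(-18701270681, 10477134) ≈ -1785.0)
Add(Function('b')(Add(Mul(238, Pow(117, -1)), Mul(312, Pow(243, -1)))), Mul(-1, o)) = Add(-666, Mul(-1, Rational(-18701270681, 10477134))) = Add(-666, Rational(18701270681, 10477134)) = Rational(11723499437, 10477134)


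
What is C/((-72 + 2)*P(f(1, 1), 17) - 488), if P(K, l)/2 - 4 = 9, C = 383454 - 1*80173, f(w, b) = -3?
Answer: -303281/2308 ≈ -131.40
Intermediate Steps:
C = 303281 (C = 383454 - 80173 = 303281)
P(K, l) = 26 (P(K, l) = 8 + 2*9 = 8 + 18 = 26)
C/((-72 + 2)*P(f(1, 1), 17) - 488) = 303281/((-72 + 2)*26 - 488) = 303281/(-70*26 - 488) = 303281/(-1820 - 488) = 303281/(-2308) = 303281*(-1/2308) = -303281/2308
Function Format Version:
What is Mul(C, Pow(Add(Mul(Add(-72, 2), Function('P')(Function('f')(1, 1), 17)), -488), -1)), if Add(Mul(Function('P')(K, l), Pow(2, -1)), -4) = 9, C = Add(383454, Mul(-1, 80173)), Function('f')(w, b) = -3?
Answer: Rational(-303281, 2308) ≈ -131.40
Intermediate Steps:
C = 303281 (C = Add(383454, -80173) = 303281)
Function('P')(K, l) = 26 (Function('P')(K, l) = Add(8, Mul(2, 9)) = Add(8, 18) = 26)
Mul(C, Pow(Add(Mul(Add(-72, 2), Function('P')(Function('f')(1, 1), 17)), -488), -1)) = Mul(303281, Pow(Add(Mul(Add(-72, 2), 26), -488), -1)) = Mul(303281, Pow(Add(Mul(-70, 26), -488), -1)) = Mul(303281, Pow(Add(-1820, -488), -1)) = Mul(303281, Pow(-2308, -1)) = Mul(303281, Rational(-1, 2308)) = Rational(-303281, 2308)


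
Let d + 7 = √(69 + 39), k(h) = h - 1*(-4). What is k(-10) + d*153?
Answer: -1077 + 918*√3 ≈ 513.02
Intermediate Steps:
k(h) = 4 + h (k(h) = h + 4 = 4 + h)
d = -7 + 6*√3 (d = -7 + √(69 + 39) = -7 + √108 = -7 + 6*√3 ≈ 3.3923)
k(-10) + d*153 = (4 - 10) + (-7 + 6*√3)*153 = -6 + (-1071 + 918*√3) = -1077 + 918*√3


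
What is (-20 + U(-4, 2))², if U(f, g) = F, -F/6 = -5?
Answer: 100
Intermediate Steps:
F = 30 (F = -6*(-5) = 30)
U(f, g) = 30
(-20 + U(-4, 2))² = (-20 + 30)² = 10² = 100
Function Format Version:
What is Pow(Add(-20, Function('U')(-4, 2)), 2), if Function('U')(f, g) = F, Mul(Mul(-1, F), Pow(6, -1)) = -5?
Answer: 100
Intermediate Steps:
F = 30 (F = Mul(-6, -5) = 30)
Function('U')(f, g) = 30
Pow(Add(-20, Function('U')(-4, 2)), 2) = Pow(Add(-20, 30), 2) = Pow(10, 2) = 100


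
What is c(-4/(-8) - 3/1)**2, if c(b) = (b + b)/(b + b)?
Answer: 1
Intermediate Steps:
c(b) = 1 (c(b) = (2*b)/((2*b)) = (2*b)*(1/(2*b)) = 1)
c(-4/(-8) - 3/1)**2 = 1**2 = 1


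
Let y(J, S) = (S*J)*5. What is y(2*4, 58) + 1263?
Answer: 3583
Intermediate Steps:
y(J, S) = 5*J*S (y(J, S) = (J*S)*5 = 5*J*S)
y(2*4, 58) + 1263 = 5*(2*4)*58 + 1263 = 5*8*58 + 1263 = 2320 + 1263 = 3583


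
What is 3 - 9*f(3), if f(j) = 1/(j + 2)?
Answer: 6/5 ≈ 1.2000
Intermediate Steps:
f(j) = 1/(2 + j)
3 - 9*f(3) = 3 - 9/(2 + 3) = 3 - 9/5 = 6/5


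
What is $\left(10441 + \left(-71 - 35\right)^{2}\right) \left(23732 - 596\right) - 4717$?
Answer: $501514355$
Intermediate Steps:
$\left(10441 + \left(-71 - 35\right)^{2}\right) \left(23732 - 596\right) - 4717 = \left(10441 + \left(-106\right)^{2}\right) 23136 - 4717 = \left(10441 + 11236\right) 23136 - 4717 = 21677 \cdot 23136 - 4717 = 501519072 - 4717 = 501514355$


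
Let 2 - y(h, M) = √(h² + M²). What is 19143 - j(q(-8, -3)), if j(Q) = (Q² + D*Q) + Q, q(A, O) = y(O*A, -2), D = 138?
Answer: 18281 + 286*√145 ≈ 21725.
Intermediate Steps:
y(h, M) = 2 - √(M² + h²) (y(h, M) = 2 - √(h² + M²) = 2 - √(M² + h²))
q(A, O) = 2 - √(4 + A²*O²) (q(A, O) = 2 - √((-2)² + (O*A)²) = 2 - √(4 + (A*O)²) = 2 - √(4 + A²*O²))
j(Q) = Q² + 139*Q (j(Q) = (Q² + 138*Q) + Q = Q² + 139*Q)
19143 - j(q(-8, -3)) = 19143 - (2 - √(4 + (-8)²*(-3)²))*(139 + (2 - √(4 + (-8)²*(-3)²))) = 19143 - (2 - √(4 + 64*9))*(139 + (2 - √(4 + 64*9))) = 19143 - (2 - √(4 + 576))*(139 + (2 - √(4 + 576))) = 19143 - (2 - √580)*(139 + (2 - √580)) = 19143 - (2 - 2*√145)*(139 + (2 - 2*√145)) = 19143 - (2 - 2*√145)*(141 - 2*√145)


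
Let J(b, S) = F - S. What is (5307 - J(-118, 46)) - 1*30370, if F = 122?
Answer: -25139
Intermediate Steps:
J(b, S) = 122 - S
(5307 - J(-118, 46)) - 1*30370 = (5307 - (122 - 1*46)) - 1*30370 = (5307 - (122 - 46)) - 30370 = (5307 - 1*76) - 30370 = (5307 - 76) - 30370 = 5231 - 30370 = -25139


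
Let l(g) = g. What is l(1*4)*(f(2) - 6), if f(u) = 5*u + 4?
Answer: 32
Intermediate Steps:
f(u) = 4 + 5*u
l(1*4)*(f(2) - 6) = (1*4)*((4 + 5*2) - 6) = 4*((4 + 10) - 6) = 4*(14 - 6) = 4*8 = 32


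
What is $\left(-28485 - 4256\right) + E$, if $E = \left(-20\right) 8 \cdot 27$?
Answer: $-37061$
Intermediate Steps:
$E = -4320$ ($E = \left(-160\right) 27 = -4320$)
$\left(-28485 - 4256\right) + E = \left(-28485 - 4256\right) - 4320 = -32741 - 4320 = -37061$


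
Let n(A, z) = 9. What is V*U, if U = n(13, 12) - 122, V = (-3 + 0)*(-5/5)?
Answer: -339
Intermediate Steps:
V = 3 (V = -(-15)/5 = -3*(-1) = 3)
U = -113 (U = 9 - 122 = -113)
V*U = 3*(-113) = -339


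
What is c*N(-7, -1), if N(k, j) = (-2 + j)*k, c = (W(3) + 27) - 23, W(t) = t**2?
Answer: 273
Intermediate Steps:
c = 13 (c = (3**2 + 27) - 23 = (9 + 27) - 23 = 36 - 23 = 13)
N(k, j) = k*(-2 + j)
c*N(-7, -1) = 13*(-7*(-2 - 1)) = 13*(-7*(-3)) = 13*21 = 273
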